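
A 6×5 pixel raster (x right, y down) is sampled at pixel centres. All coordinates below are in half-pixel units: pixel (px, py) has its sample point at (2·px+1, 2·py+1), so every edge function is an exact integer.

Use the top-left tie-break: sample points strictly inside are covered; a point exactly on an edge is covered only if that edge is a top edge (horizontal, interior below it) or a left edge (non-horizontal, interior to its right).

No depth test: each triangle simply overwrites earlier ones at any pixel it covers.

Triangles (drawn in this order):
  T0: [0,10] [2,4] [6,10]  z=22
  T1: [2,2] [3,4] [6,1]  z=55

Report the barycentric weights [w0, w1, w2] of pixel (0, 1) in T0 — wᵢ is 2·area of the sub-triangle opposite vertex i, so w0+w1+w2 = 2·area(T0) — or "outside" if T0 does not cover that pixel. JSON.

T0:
  2·area = 36
  edge (0, 10)→(2, 4): d=(2,-6) top-left  bias=+0
  edge (2, 4)→(6, 10): d=(4,6) right/bottom  bias=-1
  edge (6, 10)→(0, 10): d=(-6,0) right/bottom  bias=-1
    (1,0)@(3, 1): e=[0,-18,54] → ·  [on edge]
    (0,3)@(1, 7): e=[0,18,18] → █  [on edge]
    (1,3)@(3, 7): e=[12,6,18] → █
    (2,3)@(5, 7): e=[24,-6,18] → ·
    (0,4)@(1, 9): e=[4,26,6] → █
    (2,4)@(5, 9): e=[28,2,6] → █
    (3,4)@(7, 9): e=[40,-10,6] → ·
  covered (5 px):
    · · · · · ·
    · · · · · ·
    · · · · · ·
    █ █ · · · ·
    █ █ █ · · ·
T1:
  2·area = 9  (B↔C swapped to make it positive)
  edge (2, 2)→(6, 1): d=(4,-1) top-left  bias=+0
  edge (6, 1)→(3, 4): d=(-3,3) right/bottom  bias=-1
  edge (3, 4)→(2, 2): d=(-1,-2) top-left  bias=+0
    (1,1)@(3, 3): e=[5,3,1] → █
    (2,1)@(5, 3): e=[7,-3,5] → ·
    (1,2)@(3, 5): e=[13,-3,-1] → ·
  covered (1 px):
    · · · · · ·
    · █ · · · ·
    · · · · · ·
    · · · · · ·
    · · · · · ·

Final: "outside"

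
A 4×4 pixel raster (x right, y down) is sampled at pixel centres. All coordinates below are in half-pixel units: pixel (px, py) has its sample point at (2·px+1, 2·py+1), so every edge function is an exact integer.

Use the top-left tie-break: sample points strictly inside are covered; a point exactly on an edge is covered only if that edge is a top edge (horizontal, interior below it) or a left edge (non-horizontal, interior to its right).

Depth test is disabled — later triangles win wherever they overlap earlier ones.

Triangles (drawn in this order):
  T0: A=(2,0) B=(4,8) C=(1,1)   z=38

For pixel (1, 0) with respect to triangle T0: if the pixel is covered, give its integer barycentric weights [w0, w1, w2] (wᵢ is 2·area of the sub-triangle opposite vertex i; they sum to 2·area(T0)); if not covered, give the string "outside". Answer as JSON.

T0:
  2·area = 10
  edge (2, 0)→(4, 8): d=(2,8) right/bottom  bias=-1
  edge (4, 8)→(1, 1): d=(-3,-7) top-left  bias=+0
  edge (1, 1)→(2, 0): d=(1,-1) top-left  bias=+0
    (0,0)@(1, 1): e=[10,0,0] → #  [on edge]
    (1,0)@(3, 1): e=[-6,14,2] → ·
    (0,1)@(1, 3): e=[14,-6,2] → ·
    (1,2)@(3, 5): e=[2,2,6] → #
    (2,2)@(5, 5): e=[-14,16,8] → ·
    (1,3)@(3, 7): e=[6,-4,8] → ·
  covered (2 px):
    # · · ·
    · · · ·
    · # · ·
    · · · ·

Result: "outside"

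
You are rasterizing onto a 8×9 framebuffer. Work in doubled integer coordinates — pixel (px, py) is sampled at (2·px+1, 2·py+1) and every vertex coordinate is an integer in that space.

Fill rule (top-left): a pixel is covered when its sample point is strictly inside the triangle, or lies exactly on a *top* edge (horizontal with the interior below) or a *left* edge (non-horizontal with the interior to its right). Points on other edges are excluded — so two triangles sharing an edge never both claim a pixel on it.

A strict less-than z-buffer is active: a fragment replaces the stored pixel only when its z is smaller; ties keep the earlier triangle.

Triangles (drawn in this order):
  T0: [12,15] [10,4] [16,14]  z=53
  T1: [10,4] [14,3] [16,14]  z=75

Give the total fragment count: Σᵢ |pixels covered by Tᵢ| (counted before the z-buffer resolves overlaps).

T0:
  2·area = 46
  edge (12, 15)→(10, 4): d=(-2,-11) top-left  bias=+0
  edge (10, 4)→(16, 14): d=(6,10) right/bottom  bias=-1
  edge (16, 14)→(12, 15): d=(-4,1) right/bottom  bias=-1
    (5,3)@(11, 7): e=[5,8,33] → █
    (6,3)@(13, 7): e=[27,-12,31] → ·
    (5,4)@(11, 9): e=[1,20,25] → █
    (6,4)@(13, 9): e=[23,0,23] → ·  [on edge]
    (5,5)@(11, 11): e=[-3,32,17] → ·
    (6,5)@(13, 11): e=[19,12,15] → █
    (7,5)@(15, 11): e=[41,-8,13] → ·
    (6,6)@(13, 13): e=[15,24,7] → █
    (7,6)@(15, 13): e=[37,4,5] → █
    (6,7)@(13, 15): e=[11,36,-1] → ·
    (7,7)@(15, 15): e=[33,16,-3] → ·
  covered (5 px):
    · · · · · · · ·
    · · · · · · · ·
    · · · · · · · ·
    · · · · · █ · ·
    · · · · · █ · ·
    · · · · · · █ ·
    · · · · · · █ █
    · · · · · · · ·
    · · · · · · · ·
T1:
  2·area = 46
  edge (10, 4)→(14, 3): d=(4,-1) top-left  bias=+0
  edge (14, 3)→(16, 14): d=(2,11) right/bottom  bias=-1
  edge (16, 14)→(10, 4): d=(-6,-10) top-left  bias=+0
    (5,2)@(11, 5): e=[5,37,4] → █
    (6,2)@(13, 5): e=[7,15,24] → █
    (7,2)@(15, 5): e=[9,-7,44] → ·
    (5,3)@(11, 7): e=[13,41,-8] → ·
    (6,3)@(13, 7): e=[15,19,12] → █
    (7,3)@(15, 7): e=[17,-3,32] → ·
    (6,4)@(13, 9): e=[23,23,0] → █  [on edge]
    (7,4)@(15, 9): e=[25,1,20] → █
    (6,5)@(13, 11): e=[31,27,-12] → ·
    (7,5)@(15, 11): e=[33,5,8] → █
    (7,6)@(15, 13): e=[41,9,-4] → ·
  covered (6 px):
    · · · · · · · ·
    · · · · · · · ·
    · · · · · █ █ ·
    · · · · · · █ ·
    · · · · · · █ █
    · · · · · · · █
    · · · · · · · ·
    · · · · · · · ·
    · · · · · · · ·

Result: 11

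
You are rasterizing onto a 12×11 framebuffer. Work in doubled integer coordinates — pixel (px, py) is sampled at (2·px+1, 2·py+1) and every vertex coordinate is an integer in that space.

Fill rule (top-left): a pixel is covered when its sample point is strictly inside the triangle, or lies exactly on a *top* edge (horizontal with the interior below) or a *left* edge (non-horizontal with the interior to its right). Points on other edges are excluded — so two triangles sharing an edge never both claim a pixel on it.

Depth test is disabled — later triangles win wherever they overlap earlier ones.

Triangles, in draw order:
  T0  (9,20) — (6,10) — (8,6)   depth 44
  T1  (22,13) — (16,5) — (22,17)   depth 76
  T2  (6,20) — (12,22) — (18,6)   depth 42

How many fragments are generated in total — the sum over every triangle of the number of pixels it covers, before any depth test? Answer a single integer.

T0:
  2·area = 32
  edge (9, 20)→(6, 10): d=(-3,-10) top-left  bias=+0
  edge (6, 10)→(8, 6): d=(2,-4) top-left  bias=+0
  edge (8, 6)→(9, 20): d=(1,14) right/bottom  bias=-1
    (3,4)@(7, 9): e=[13,2,17] → X
    (4,4)@(9, 9): e=[33,10,-11] → .
    (3,5)@(7, 11): e=[7,6,19] → X
    (4,5)@(9, 11): e=[27,14,-9] → .
    (3,6)@(7, 13): e=[1,10,21] → X
    (4,6)@(9, 13): e=[21,18,-7] → .
    (3,7)@(7, 15): e=[-5,14,23] → .
  covered (3 px):
    . . . . . . . . . . . .
    . . . . . . . . . . . .
    . . . . . . . . . . . .
    . . . . . . . . . . . .
    . . . X . . . . . . . .
    . . . X . . . . . . . .
    . . . X . . . . . . . .
    . . . . . . . . . . . .
    . . . . . . . . . . . .
    . . . . . . . . . . . .
    . . . . . . . . . . . .
T1:
  2·area = 24  (B↔C swapped to make it positive)
  edge (22, 13)→(22, 17): d=(0,4) right/bottom  bias=-1
  edge (22, 17)→(16, 5): d=(-6,-12) top-left  bias=+0
  edge (16, 5)→(22, 13): d=(6,8) right/bottom  bias=-1
    (6,0)@(13, 1): e=[36,-12,0] → .  [on edge]
    (7,1)@(15, 3): e=[28,0,-4] → .  [on edge]
    (8,3)@(17, 7): e=[20,0,4] → X  [on edge]
    (9,3)@(19, 7): e=[12,24,-12] → .
    (8,4)@(17, 9): e=[20,-12,16] → .
    (9,4)@(19, 9): e=[12,12,0] → .  [on edge]
    (9,5)@(19, 11): e=[12,0,12] → X  [on edge]
    (10,5)@(21, 11): e=[4,24,-4] → .
    (9,6)@(19, 13): e=[12,-12,24] → .
    (10,6)@(21, 13): e=[4,12,8] → X
    (11,6)@(23, 13): e=[-4,36,-8] → .
    (10,7)@(21, 15): e=[4,0,20] → X  [on edge]
    (11,9)@(23, 19): e=[-4,0,28] → .  [on edge]
  covered (4 px):
    . . . . . . . . . . . .
    . . . . . . . . . . . .
    . . . . . . . . . . . .
    . . . . . . . . X . . .
    . . . . . . . . . . . .
    . . . . . . . . . X . .
    . . . . . . . . . . X .
    . . . . . . . . . . X .
    . . . . . . . . . . . .
    . . . . . . . . . . . .
    . . . . . . . . . . . .
T2:
  2·area = 108  (B↔C swapped to make it positive)
  edge (6, 20)→(18, 6): d=(12,-14) top-left  bias=+0
  edge (18, 6)→(12, 22): d=(-6,16) right/bottom  bias=-1
  edge (12, 22)→(6, 20): d=(-6,-2) top-left  bias=+0
    (7,5)@(15, 11): e=[18,18,72] → X
    (8,5)@(17, 11): e=[46,-14,76] → .
    (6,6)@(13, 13): e=[14,38,56] → X
    (8,6)@(17, 13): e=[70,-26,64] → .
    (5,7)@(11, 15): e=[10,58,40] → X
    (7,7)@(15, 15): e=[66,-6,48] → .
    (4,8)@(9, 17): e=[6,78,24] → X
    (7,8)@(15, 17): e=[90,-18,36] → .
    (1,9)@(3, 19): e=[-54,162,0] → .  [on edge]
    (3,9)@(7, 19): e=[2,98,8] → X
    (7,9)@(15, 19): e=[114,-30,24] → .
    (3,10)@(7, 21): e=[26,86,-4] → .
    (4,10)@(9, 21): e=[54,54,0] → X  [on edge]
  covered (14 px):
    . . . . . . . . . . . .
    . . . . . . . . . . . .
    . . . . . . . . . . . .
    . . . . . . . . . . . .
    . . . . . . . . . . . .
    . . . . . . . X . . . .
    . . . . . . X X . . . .
    . . . . . X X . . . . .
    . . . . X X X . . . . .
    . . . X X X X . . . . .
    . . . . X X . . . . . .

Answer: 21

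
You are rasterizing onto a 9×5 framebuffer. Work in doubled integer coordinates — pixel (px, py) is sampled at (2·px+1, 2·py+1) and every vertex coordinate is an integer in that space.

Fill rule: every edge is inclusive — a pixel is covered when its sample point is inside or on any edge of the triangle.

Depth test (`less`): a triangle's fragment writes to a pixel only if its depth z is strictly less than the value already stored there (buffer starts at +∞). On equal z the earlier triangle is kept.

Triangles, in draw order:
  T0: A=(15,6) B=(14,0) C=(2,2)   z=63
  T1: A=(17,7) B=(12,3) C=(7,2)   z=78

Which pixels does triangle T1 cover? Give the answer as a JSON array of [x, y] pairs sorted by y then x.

T0:
  2·area = 74  (B↔C swapped to make it positive)
  edge (15, 6)→(2, 2): d=(-13,-4) inclusive
  edge (2, 2)→(14, 0): d=(12,-2) inclusive
  edge (14, 0)→(15, 6): d=(1,6) inclusive
    (4,0)@(9, 1): e=[41,2,31] → X
    (5,0)@(11, 1): e=[49,6,19] → X
    (6,0)@(13, 1): e=[57,10,7] → X
    (7,0)@(15, 1): e=[65,14,-5] → .
    (3,1)@(7, 3): e=[7,22,45] → X
    (7,1)@(15, 3): e=[39,38,-3] → .
    (3,2)@(7, 5): e=[-19,46,47] → .
    (4,2)@(9, 5): e=[-11,50,35] → .
    (5,2)@(11, 5): e=[-3,54,23] → .
    (6,2)@(13, 5): e=[5,58,11] → X
    (7,2)@(15, 5): e=[13,62,-1] → .
    (6,3)@(13, 7): e=[-21,82,13] → .
  covered (8 px):
    . . . . X X X . .
    . . . X X X X . .
    . . . . . . X . .
    . . . . . . . . .
    . . . . . . . . .
T1:
  2·area = 15  (B↔C swapped to make it positive)
  edge (17, 7)→(7, 2): d=(-10,-5) inclusive
  edge (7, 2)→(12, 3): d=(5,1) inclusive
  edge (12, 3)→(17, 7): d=(5,4) inclusive
    (2,0)@(5, 1): e=[0,-3,18] → .  [on edge]
    (4,1)@(9, 3): e=[0,3,12] → X  [on edge]
    (5,1)@(11, 3): e=[10,1,4] → X
    (6,1)@(13, 3): e=[20,-1,-4] → .
    (4,2)@(9, 5): e=[-20,13,22] → .
    (5,2)@(11, 5): e=[-10,11,14] → .
    (6,2)@(13, 5): e=[0,9,6] → X  [on edge]
    (7,2)@(15, 5): e=[10,7,-2] → .
    (6,3)@(13, 7): e=[-20,19,16] → .
    (8,3)@(17, 7): e=[0,15,0] → X  [on edge]
    (8,4)@(17, 9): e=[-20,25,10] → .
  covered (4 px):
    . . . . . . . . .
    . . . . X X . . .
    . . . . . . X . .
    . . . . . . . . X
    . . . . . . . . .

Result: [[4,1],[5,1],[6,2],[8,3]]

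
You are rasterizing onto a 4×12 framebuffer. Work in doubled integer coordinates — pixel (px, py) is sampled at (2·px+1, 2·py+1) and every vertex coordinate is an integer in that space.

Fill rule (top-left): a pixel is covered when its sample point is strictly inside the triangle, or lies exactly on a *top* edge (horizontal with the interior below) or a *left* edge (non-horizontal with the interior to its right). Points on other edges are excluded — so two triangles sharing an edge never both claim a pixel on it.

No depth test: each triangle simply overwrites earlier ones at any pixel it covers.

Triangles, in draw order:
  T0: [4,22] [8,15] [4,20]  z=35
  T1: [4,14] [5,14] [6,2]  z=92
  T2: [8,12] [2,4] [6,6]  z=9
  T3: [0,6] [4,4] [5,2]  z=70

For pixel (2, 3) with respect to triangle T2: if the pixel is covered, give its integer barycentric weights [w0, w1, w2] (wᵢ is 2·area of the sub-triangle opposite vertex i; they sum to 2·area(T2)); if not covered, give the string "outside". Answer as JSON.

T0:
  2·area = 8  (B↔C swapped to make it positive)
  edge (4, 22)→(4, 20): d=(0,-2) top-left  bias=+0
  edge (4, 20)→(8, 15): d=(4,-5) top-left  bias=+0
  edge (8, 15)→(4, 22): d=(-4,7) right/bottom  bias=-1
    (2,9)@(5, 19): e=[2,1,5] → #
    (3,9)@(7, 19): e=[6,11,-9] → ·
    (2,10)@(5, 21): e=[2,9,-3] → ·
  covered (1 px):
    · · · ·
    · · · ·
    · · · ·
    · · · ·
    · · · ·
    · · · ·
    · · · ·
    · · · ·
    · · · ·
    · · # ·
    · · · ·
    · · · ·
T1:
  2·area = 12  (B↔C swapped to make it positive)
  edge (4, 14)→(6, 2): d=(2,-12) top-left  bias=+0
  edge (6, 2)→(5, 14): d=(-1,12) right/bottom  bias=-1
  edge (5, 14)→(4, 14): d=(-1,0) right/bottom  bias=-1
    (2,4)@(5, 9): e=[2,5,5] → #
    (3,4)@(7, 9): e=[26,-19,5] → ·
    (2,5)@(5, 11): e=[6,3,3] → #
    (3,5)@(7, 11): e=[30,-21,3] → ·
    (2,6)@(5, 13): e=[10,1,1] → #
    (3,6)@(7, 13): e=[34,-23,1] → ·
    (2,7)@(5, 15): e=[14,-1,-1] → ·
  covered (3 px):
    · · · ·
    · · · ·
    · · · ·
    · · · ·
    · · # ·
    · · # ·
    · · # ·
    · · · ·
    · · · ·
    · · · ·
    · · · ·
    · · · ·
T2:
  2·area = 20
  edge (8, 12)→(2, 4): d=(-6,-8) top-left  bias=+0
  edge (2, 4)→(6, 6): d=(4,2) right/bottom  bias=-1
  edge (6, 6)→(8, 12): d=(2,6) right/bottom  bias=-1
    (2,1)@(5, 3): e=[30,-10,0] → ·  [on edge]
    (1,2)@(3, 5): e=[2,2,16] → #
    (2,2)@(5, 5): e=[18,-2,4] → ·
    (1,3)@(3, 7): e=[-10,10,20] → ·
    (2,3)@(5, 7): e=[6,6,8] → #
    (3,3)@(7, 7): e=[22,2,-4] → ·
    (2,4)@(5, 9): e=[-6,14,12] → ·
    (3,4)@(7, 9): e=[10,10,0] → ·  [on edge]
  covered (2 px):
    · · · ·
    · · · ·
    · # · ·
    · · # ·
    · · · ·
    · · · ·
    · · · ·
    · · · ·
    · · · ·
    · · · ·
    · · · ·
    · · · ·
T3:
  2·area = 6  (B↔C swapped to make it positive)
  edge (0, 6)→(5, 2): d=(5,-4) top-left  bias=+0
  edge (5, 2)→(4, 4): d=(-1,2) right/bottom  bias=-1
  edge (4, 4)→(0, 6): d=(-4,2) right/bottom  bias=-1
  covered (0 px):
    · · · ·
    · · · ·
    · · · ·
    · · · ·
    · · · ·
    · · · ·
    · · · ·
    · · · ·
    · · · ·
    · · · ·
    · · · ·
    · · · ·

Result: [6,8,6]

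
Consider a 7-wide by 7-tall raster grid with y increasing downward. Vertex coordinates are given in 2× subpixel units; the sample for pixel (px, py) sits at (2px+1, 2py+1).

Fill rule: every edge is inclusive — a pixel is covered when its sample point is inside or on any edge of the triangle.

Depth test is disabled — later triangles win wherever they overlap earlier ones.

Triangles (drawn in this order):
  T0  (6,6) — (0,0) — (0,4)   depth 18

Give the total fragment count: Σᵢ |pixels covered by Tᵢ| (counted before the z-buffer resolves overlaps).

T0:
  2·area = 24  (B↔C swapped to make it positive)
  edge (6, 6)→(0, 4): d=(-6,-2) inclusive
  edge (0, 4)→(0, 0): d=(0,-4) inclusive
  edge (0, 0)→(6, 6): d=(6,6) inclusive
    (0,0)@(1, 1): e=[20,4,0] → #  [on edge]
    (1,0)@(3, 1): e=[24,12,-12] → ·
    (0,1)@(1, 3): e=[8,4,12] → #
    (1,1)@(3, 3): e=[12,12,0] → #  [on edge]
    (2,1)@(5, 3): e=[16,20,-12] → ·
    (0,2)@(1, 5): e=[-4,4,24] → ·
    (1,2)@(3, 5): e=[0,12,12] → #  [on edge]
    (2,2)@(5, 5): e=[4,20,0] → #  [on edge]
    (3,2)@(7, 5): e=[8,28,-12] → ·
    (1,3)@(3, 7): e=[-12,12,24] → ·
    (2,3)@(5, 7): e=[-8,20,12] → ·
    (3,3)@(7, 7): e=[-4,28,0] → ·  [on edge]
    (4,3)@(9, 7): e=[0,36,-12] → ·  [on edge]
    (4,4)@(9, 9): e=[-12,36,0] → ·  [on edge]
    (5,5)@(11, 11): e=[-20,44,0] → ·  [on edge]
    (6,6)@(13, 13): e=[-28,52,0] → ·  [on edge]
  covered (5 px):
    # · · · · · ·
    # # · · · · ·
    · # # · · · ·
    · · · · · · ·
    · · · · · · ·
    · · · · · · ·
    · · · · · · ·

Result: 5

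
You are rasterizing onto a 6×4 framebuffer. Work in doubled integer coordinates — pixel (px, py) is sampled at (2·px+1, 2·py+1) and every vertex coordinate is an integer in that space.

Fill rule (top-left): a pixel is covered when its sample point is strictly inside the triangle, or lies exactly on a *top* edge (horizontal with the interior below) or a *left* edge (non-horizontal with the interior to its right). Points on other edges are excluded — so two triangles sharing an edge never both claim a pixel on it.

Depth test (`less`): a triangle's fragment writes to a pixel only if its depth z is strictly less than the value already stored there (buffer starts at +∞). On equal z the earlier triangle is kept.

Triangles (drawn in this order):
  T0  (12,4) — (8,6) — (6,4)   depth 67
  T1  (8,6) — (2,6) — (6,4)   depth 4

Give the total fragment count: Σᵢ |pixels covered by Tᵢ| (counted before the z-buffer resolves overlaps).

T0:
  2·area = 12
  edge (12, 4)→(8, 6): d=(-4,2) right/bottom  bias=-1
  edge (8, 6)→(6, 4): d=(-2,-2) top-left  bias=+0
  edge (6, 4)→(12, 4): d=(6,0) top-left  bias=+0
    (1,0)@(3, 1): e=[30,0,-18] → .  [on edge]
    (2,1)@(5, 3): e=[18,0,-6] → .  [on edge]
    (3,2)@(7, 5): e=[6,0,6] → X  [on edge]
    (4,2)@(9, 5): e=[2,4,6] → X
    (5,2)@(11, 5): e=[-2,8,6] → .
    (3,3)@(7, 7): e=[-2,-4,18] → .
    (4,3)@(9, 7): e=[-6,0,18] → .  [on edge]
  covered (2 px):
    . . . . . .
    . . . . . .
    . . . X X .
    . . . . . .
T1:
  2·area = 12
  edge (8, 6)→(2, 6): d=(-6,0) right/bottom  bias=-1
  edge (2, 6)→(6, 4): d=(4,-2) top-left  bias=+0
  edge (6, 4)→(8, 6): d=(2,2) right/bottom  bias=-1
    (1,0)@(3, 1): e=[30,-18,0] → .  [on edge]
    (2,1)@(5, 3): e=[18,-6,0] → .  [on edge]
    (2,2)@(5, 5): e=[6,2,4] → X
    (3,2)@(7, 5): e=[6,6,0] → .  [on edge]
    (2,3)@(5, 7): e=[-6,10,8] → .
    (4,3)@(9, 7): e=[-6,18,0] → .  [on edge]
  covered (1 px):
    . . . . . .
    . . . . . .
    . . X . . .
    . . . . . .

Final: 3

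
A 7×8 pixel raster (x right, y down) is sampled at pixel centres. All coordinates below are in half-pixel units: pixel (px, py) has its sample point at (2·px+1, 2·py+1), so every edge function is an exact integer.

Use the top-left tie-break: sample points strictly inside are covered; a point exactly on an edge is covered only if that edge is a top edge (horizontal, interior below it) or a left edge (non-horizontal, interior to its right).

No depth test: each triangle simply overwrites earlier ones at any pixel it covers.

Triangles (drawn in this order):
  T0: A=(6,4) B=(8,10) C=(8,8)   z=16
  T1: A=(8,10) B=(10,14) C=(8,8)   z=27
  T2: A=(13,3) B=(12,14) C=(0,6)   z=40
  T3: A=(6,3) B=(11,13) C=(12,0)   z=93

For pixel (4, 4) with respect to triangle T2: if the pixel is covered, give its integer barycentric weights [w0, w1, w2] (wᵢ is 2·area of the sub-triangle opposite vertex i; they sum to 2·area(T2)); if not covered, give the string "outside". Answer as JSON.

T0:
  2·area = 4  (B↔C swapped to make it positive)
  edge (6, 4)→(8, 8): d=(2,4) right/bottom  bias=-1
  edge (8, 8)→(8, 10): d=(0,2) right/bottom  bias=-1
  edge (8, 10)→(6, 4): d=(-2,-6) top-left  bias=+0
    (2,0)@(5, 1): e=[-2,6,0] → ·  [on edge]
    (3,3)@(7, 7): e=[2,2,0] → █  [on edge]
    (4,3)@(9, 7): e=[-6,-2,12] → ·
    (3,4)@(7, 9): e=[6,2,-4] → ·
    (4,6)@(9, 13): e=[6,-2,0] → ·  [on edge]
  covered (1 px):
    · · · · · · ·
    · · · · · · ·
    · · · · · · ·
    · · · █ · · ·
    · · · · · · ·
    · · · · · · ·
    · · · · · · ·
    · · · · · · ·
T1:
  2·area = 4  (B↔C swapped to make it positive)
  edge (8, 10)→(8, 8): d=(0,-2) top-left  bias=+0
  edge (8, 8)→(10, 14): d=(2,6) right/bottom  bias=-1
  edge (10, 14)→(8, 10): d=(-2,-4) top-left  bias=+0
    (3,2)@(7, 5): e=[-2,0,6] → ·  [on edge]
    (4,5)@(9, 11): e=[2,0,2] → ·  [on edge]
  covered (0 px):
    · · · · · · ·
    · · · · · · ·
    · · · · · · ·
    · · · · · · ·
    · · · · · · ·
    · · · · · · ·
    · · · · · · ·
    · · · · · · ·
T2:
  2·area = 140
  edge (13, 3)→(12, 14): d=(-1,11) right/bottom  bias=-1
  edge (12, 14)→(0, 6): d=(-12,-8) top-left  bias=+0
  edge (0, 6)→(13, 3): d=(13,-3) top-left  bias=+0
    (6,1)@(13, 3): e=[0,140,0] → ·  [on edge]
    (2,2)@(5, 5): e=[86,52,2] → █
    (3,2)@(7, 5): e=[64,68,8] → █
    (4,2)@(9, 5): e=[42,84,14] → █
    (5,2)@(11, 5): e=[20,100,20] → █
    (6,2)@(13, 5): e=[-2,116,26] → ·
    (1,3)@(3, 7): e=[106,12,22] → █
    (6,3)@(13, 7): e=[-4,92,52] → ·
    (1,4)@(3, 9): e=[104,-12,48] → ·
    (2,4)@(5, 9): e=[82,4,54] → █
    (6,4)@(13, 9): e=[-6,68,78] → ·
    (2,5)@(5, 11): e=[80,-20,80] → ·
  covered (16 px):
    · · · · · · ·
    · · · · · · ·
    · · █ █ █ █ ·
    · █ █ █ █ █ ·
    · · █ █ █ █ ·
    · · · · █ █ ·
    · · · · · █ ·
    · · · · · · ·
T3:
  2·area = 75  (B↔C swapped to make it positive)
  edge (6, 3)→(12, 0): d=(6,-3) top-left  bias=+0
  edge (12, 0)→(11, 13): d=(-1,13) right/bottom  bias=-1
  edge (11, 13)→(6, 3): d=(-5,-10) top-left  bias=+0
    (2,0)@(5, 1): e=[-15,90,0] → ·  [on edge]
    (5,0)@(11, 1): e=[3,12,60] → █
    (6,0)@(13, 1): e=[9,-14,80] → ·
    (3,1)@(7, 3): e=[3,62,10] → █
    (4,1)@(9, 3): e=[9,36,30] → █
    (6,1)@(13, 3): e=[21,-16,70] → ·
    (3,2)@(7, 5): e=[15,60,0] → █  [on edge]
    (6,2)@(13, 5): e=[33,-18,60] → ·
    (3,3)@(7, 7): e=[27,58,-10] → ·
    (4,3)@(9, 7): e=[33,32,10] → █
    (6,3)@(13, 7): e=[45,-20,50] → ·
    (4,4)@(9, 9): e=[45,30,0] → █  [on edge]
    (5,6)@(11, 13): e=[75,0,0] → ·  [on edge]
  covered (12 px):
    · · · · · █ ·
    · · · █ █ █ ·
    · · · █ █ █ ·
    · · · · █ █ ·
    · · · · █ █ ·
    · · · · · █ ·
    · · · · · · ·
    · · · · · · ·

Result: [36,66,38]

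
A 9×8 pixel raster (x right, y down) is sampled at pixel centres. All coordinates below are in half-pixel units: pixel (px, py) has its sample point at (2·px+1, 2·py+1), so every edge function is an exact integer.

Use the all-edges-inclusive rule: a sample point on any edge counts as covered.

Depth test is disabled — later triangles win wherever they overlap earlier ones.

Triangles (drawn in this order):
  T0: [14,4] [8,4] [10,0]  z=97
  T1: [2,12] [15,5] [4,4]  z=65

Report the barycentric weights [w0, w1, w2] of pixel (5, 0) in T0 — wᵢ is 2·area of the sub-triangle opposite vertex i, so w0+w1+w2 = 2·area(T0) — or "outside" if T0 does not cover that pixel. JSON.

T0:
  2·area = 24
  edge (14, 4)→(8, 4): d=(-6,0) inclusive
  edge (8, 4)→(10, 0): d=(2,-4) inclusive
  edge (10, 0)→(14, 4): d=(4,4) inclusive
    (5,0)@(11, 1): e=[18,6,0] → █  [on edge]
    (6,0)@(13, 1): e=[18,14,-8] → ·
    (4,1)@(9, 3): e=[6,2,16] → █
    (6,1)@(13, 3): e=[6,18,0] → █  [on edge]
    (7,1)@(15, 3): e=[6,26,-8] → ·
    (4,2)@(9, 5): e=[-6,6,24] → ·
    (5,2)@(11, 5): e=[-6,14,16] → ·
    (6,2)@(13, 5): e=[-6,22,8] → ·
    (7,2)@(15, 5): e=[-6,30,0] → ·  [on edge]
    (8,3)@(17, 7): e=[-18,42,0] → ·  [on edge]
  covered (4 px):
    · · · · · █ · · ·
    · · · · █ █ █ · ·
    · · · · · · · · ·
    · · · · · · · · ·
    · · · · · · · · ·
    · · · · · · · · ·
    · · · · · · · · ·
    · · · · · · · · ·
T1:
  2·area = 90  (B↔C swapped to make it positive)
  edge (2, 12)→(4, 4): d=(2,-8) inclusive
  edge (4, 4)→(15, 5): d=(11,1) inclusive
  edge (15, 5)→(2, 12): d=(-13,7) inclusive
    (2,2)@(5, 5): e=[10,10,70] → █
    (3,2)@(7, 5): e=[26,8,56] → █
    (4,2)@(9, 5): e=[42,6,42] → █
    (5,2)@(11, 5): e=[58,4,28] → █
    (6,2)@(13, 5): e=[74,2,14] → █
    (7,2)@(15, 5): e=[90,0,0] → █  [on edge]
    (8,2)@(17, 5): e=[106,-2,-14] → ·
    (2,3)@(5, 7): e=[14,32,44] → █
    (6,3)@(13, 7): e=[78,24,-12] → ·
    (7,3)@(15, 7): e=[94,22,-26] → ·
    (1,4)@(3, 9): e=[2,56,32] → █
    (4,4)@(9, 9): e=[50,50,-10] → ·
  covered (14 px):
    · · · · · · · · ·
    · · · · · · · · ·
    · · █ █ █ █ █ █ ·
    · · █ █ █ █ · · ·
    · █ █ █ · · · · ·
    · █ · · · · · · ·
    · · · · · · · · ·
    · · · · · · · · ·

Answer: [6,0,18]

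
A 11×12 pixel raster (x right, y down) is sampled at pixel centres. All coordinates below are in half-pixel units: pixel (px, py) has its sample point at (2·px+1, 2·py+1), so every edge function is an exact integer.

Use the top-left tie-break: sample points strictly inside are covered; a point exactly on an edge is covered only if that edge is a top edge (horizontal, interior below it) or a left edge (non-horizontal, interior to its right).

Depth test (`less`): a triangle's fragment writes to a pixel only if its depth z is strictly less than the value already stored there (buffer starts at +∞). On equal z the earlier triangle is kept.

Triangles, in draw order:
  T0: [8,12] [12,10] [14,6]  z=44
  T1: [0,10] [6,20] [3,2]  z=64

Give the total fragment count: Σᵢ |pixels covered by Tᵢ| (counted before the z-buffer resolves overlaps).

T0:
  2·area = 12  (B↔C swapped to make it positive)
  edge (8, 12)→(14, 6): d=(6,-6) top-left  bias=+0
  edge (14, 6)→(12, 10): d=(-2,4) right/bottom  bias=-1
  edge (12, 10)→(8, 12): d=(-4,2) right/bottom  bias=-1
    (9,0)@(19, 1): e=[0,-10,22] → ·  [on edge]
    (8,1)@(17, 3): e=[0,-6,18] → ·  [on edge]
    (7,2)@(15, 5): e=[0,-2,14] → ·  [on edge]
    (6,3)@(13, 7): e=[0,2,10] → #  [on edge]
    (7,3)@(15, 7): e=[12,-6,6] → ·
    (5,4)@(11, 9): e=[0,6,6] → #  [on edge]
    (6,4)@(13, 9): e=[12,-2,2] → ·
    (4,5)@(9, 11): e=[0,10,2] → #  [on edge]
    (5,5)@(11, 11): e=[12,2,-2] → ·
    (3,6)@(7, 13): e=[0,14,-2] → ·  [on edge]
    (4,6)@(9, 13): e=[12,6,-6] → ·
    (2,7)@(5, 15): e=[0,18,-6] → ·  [on edge]
    (1,8)@(3, 17): e=[0,22,-10] → ·  [on edge]
    (0,9)@(1, 19): e=[0,26,-14] → ·  [on edge]
  covered (3 px):
    · · · · · · · · · · ·
    · · · · · · · · · · ·
    · · · · · · · · · · ·
    · · · · · · # · · · ·
    · · · · · # · · · · ·
    · · · · # · · · · · ·
    · · · · · · · · · · ·
    · · · · · · · · · · ·
    · · · · · · · · · · ·
    · · · · · · · · · · ·
    · · · · · · · · · · ·
    · · · · · · · · · · ·
T1:
  2·area = 78  (B↔C swapped to make it positive)
  edge (0, 10)→(3, 2): d=(3,-8) top-left  bias=+0
  edge (3, 2)→(6, 20): d=(3,18) right/bottom  bias=-1
  edge (6, 20)→(0, 10): d=(-6,-10) top-left  bias=+0
    (1,1)@(3, 3): e=[3,3,72] → #
    (2,1)@(5, 3): e=[19,-33,92] → ·
    (1,2)@(3, 5): e=[9,9,60] → #
    (2,2)@(5, 5): e=[25,-27,80] → ·
    (1,3)@(3, 7): e=[15,15,48] → #
    (2,3)@(5, 7): e=[31,-21,68] → ·
    (0,4)@(1, 9): e=[5,57,16] → #
    (2,4)@(5, 9): e=[37,-15,56] → ·
    (0,5)@(1, 11): e=[11,63,4] → #
    (2,5)@(5, 11): e=[43,-9,44] → ·
    (0,6)@(1, 13): e=[17,69,-8] → ·
    (1,6)@(3, 13): e=[33,33,12] → #
    (1,7)@(3, 15): e=[39,39,0] → #  [on edge]
  covered (11 px):
    · · · · · · · · · · ·
    · # · · · · · · · · ·
    · # · · · · · · · · ·
    · # · · · · · · · · ·
    # # · · · · · · · · ·
    # # · · · · · · · · ·
    · # · · · · · · · · ·
    · # # · · · · · · · ·
    · · # · · · · · · · ·
    · · · · · · · · · · ·
    · · · · · · · · · · ·
    · · · · · · · · · · ·

Answer: 14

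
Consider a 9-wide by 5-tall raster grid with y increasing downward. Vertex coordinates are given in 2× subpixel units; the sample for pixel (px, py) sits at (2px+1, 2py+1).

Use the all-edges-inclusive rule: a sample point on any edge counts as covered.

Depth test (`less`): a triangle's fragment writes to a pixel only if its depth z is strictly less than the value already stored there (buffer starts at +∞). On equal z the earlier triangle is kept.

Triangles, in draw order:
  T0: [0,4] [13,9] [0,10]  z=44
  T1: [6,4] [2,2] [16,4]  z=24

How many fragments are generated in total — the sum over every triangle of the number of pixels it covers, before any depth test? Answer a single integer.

T0:
  2·area = 78
  edge (0, 4)→(13, 9): d=(13,5) inclusive
  edge (13, 9)→(0, 10): d=(-13,1) inclusive
  edge (0, 10)→(0, 4): d=(0,-6) inclusive
    (0,2)@(1, 5): e=[8,64,6] → █
    (1,2)@(3, 5): e=[-2,62,18] → ·
    (0,3)@(1, 7): e=[34,38,6] → █
    (1,3)@(3, 7): e=[24,36,18] → █
    (2,3)@(5, 7): e=[14,34,30] → █
    (3,3)@(7, 7): e=[4,32,42] → █
    (4,3)@(9, 7): e=[-6,30,54] → ·
    (0,4)@(1, 9): e=[60,12,6] → █
    (4,4)@(9, 9): e=[20,4,54] → █
    (5,4)@(11, 9): e=[10,2,66] → █
    (6,4)@(13, 9): e=[0,0,78] → █  [on edge]
    (7,4)@(15, 9): e=[-10,-2,90] → ·
  covered (12 px):
    · · · · · · · · ·
    · · · · · · · · ·
    █ · · · · · · · ·
    █ █ █ █ · · · · ·
    █ █ █ █ █ █ █ · ·
T1:
  2·area = 20
  edge (6, 4)→(2, 2): d=(-4,-2) inclusive
  edge (2, 2)→(16, 4): d=(14,2) inclusive
  edge (16, 4)→(6, 4): d=(-10,0) inclusive
    (2,1)@(5, 3): e=[2,8,10] → █
    (3,1)@(7, 3): e=[6,4,10] → █
    (4,1)@(9, 3): e=[10,0,10] → █  [on edge]
    (5,1)@(11, 3): e=[14,-4,10] → ·
    (2,2)@(5, 5): e=[-6,36,-10] → ·
    (3,2)@(7, 5): e=[-2,32,-10] → ·
    (4,2)@(9, 5): e=[2,28,-10] → ·
  covered (3 px):
    · · · · · · · · ·
    · · █ █ █ · · · ·
    · · · · · · · · ·
    · · · · · · · · ·
    · · · · · · · · ·

Answer: 15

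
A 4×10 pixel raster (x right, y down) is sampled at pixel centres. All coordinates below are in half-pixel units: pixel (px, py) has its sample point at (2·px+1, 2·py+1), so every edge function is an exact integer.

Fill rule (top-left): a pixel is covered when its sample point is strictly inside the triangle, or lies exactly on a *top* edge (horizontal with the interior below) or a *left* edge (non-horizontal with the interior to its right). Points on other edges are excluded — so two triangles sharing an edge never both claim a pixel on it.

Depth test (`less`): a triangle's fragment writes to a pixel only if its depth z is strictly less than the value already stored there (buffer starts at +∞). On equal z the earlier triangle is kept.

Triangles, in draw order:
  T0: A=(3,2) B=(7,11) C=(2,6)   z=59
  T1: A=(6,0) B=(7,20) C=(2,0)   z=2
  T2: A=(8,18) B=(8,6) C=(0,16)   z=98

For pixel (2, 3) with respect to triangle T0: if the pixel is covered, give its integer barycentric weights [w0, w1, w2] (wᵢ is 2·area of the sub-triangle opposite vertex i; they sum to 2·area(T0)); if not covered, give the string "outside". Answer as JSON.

T0:
  2·area = 25
  edge (3, 2)→(7, 11): d=(4,9) right/bottom  bias=-1
  edge (7, 11)→(2, 6): d=(-5,-5) top-left  bias=+0
  edge (2, 6)→(3, 2): d=(1,-4) top-left  bias=+0
    (1,1)@(3, 3): e=[4,20,1] → #
    (2,1)@(5, 3): e=[-14,30,9] → ·
    (0,2)@(1, 5): e=[30,0,-5] → ·  [on edge]
    (1,2)@(3, 5): e=[12,10,3] → #
    (2,2)@(5, 5): e=[-6,20,11] → ·
    (1,3)@(3, 7): e=[20,0,5] → #  [on edge]
    (2,3)@(5, 7): e=[2,10,13] → #
    (3,3)@(7, 7): e=[-16,20,21] → ·
    (1,4)@(3, 9): e=[28,-10,7] → ·
    (2,4)@(5, 9): e=[10,0,15] → #  [on edge]
    (3,4)@(7, 9): e=[-8,10,23] → ·
    (2,5)@(5, 11): e=[18,-10,17] → ·
    (3,5)@(7, 11): e=[0,0,25] → ·  [on edge]
  covered (5 px):
    · · · ·
    · # · ·
    · # · ·
    · # # ·
    · · # ·
    · · · ·
    · · · ·
    · · · ·
    · · · ·
    · · · ·
T1:
  2·area = 80
  edge (6, 0)→(7, 20): d=(1,20) right/bottom  bias=-1
  edge (7, 20)→(2, 0): d=(-5,-20) top-left  bias=+0
  edge (2, 0)→(6, 0): d=(4,0) top-left  bias=+0
    (1,0)@(3, 1): e=[61,15,4] → #
    (2,0)@(5, 1): e=[21,55,4] → #
    (3,0)@(7, 1): e=[-19,95,4] → ·
    (1,1)@(3, 3): e=[63,5,12] → #
    (3,1)@(7, 3): e=[-17,85,12] → ·
    (1,2)@(3, 5): e=[65,-5,20] → ·
    (2,2)@(5, 5): e=[25,35,20] → #
    (3,2)@(7, 5): e=[-15,75,20] → ·
    (2,3)@(5, 7): e=[27,25,28] → #
    (3,3)@(7, 7): e=[-13,65,28] → ·
    (2,4)@(5, 9): e=[29,15,36] → #
    (3,4)@(7, 9): e=[-11,55,36] → ·
  covered (8 px):
    · # # ·
    · # # ·
    · · # ·
    · · # ·
    · · # ·
    · · # ·
    · · · ·
    · · · ·
    · · · ·
    · · · ·
T2:
  2·area = 96  (B↔C swapped to make it positive)
  edge (8, 18)→(0, 16): d=(-8,-2) top-left  bias=+0
  edge (0, 16)→(8, 6): d=(8,-10) top-left  bias=+0
  edge (8, 6)→(8, 18): d=(0,12) right/bottom  bias=-1
    (3,4)@(7, 9): e=[70,14,12] → #
    (2,5)@(5, 11): e=[50,10,36] → #
    (1,6)@(3, 13): e=[30,6,60] → #
    (0,7)@(1, 15): e=[10,2,84] → #
    (0,8)@(1, 17): e=[-6,18,84] → ·
    (1,8)@(3, 17): e=[-2,38,60] → ·
    (2,8)@(5, 17): e=[2,58,36] → #
    (2,9)@(5, 19): e=[-14,74,36] → ·
    (3,9)@(7, 19): e=[-10,94,12] → ·
  covered (12 px):
    · · · ·
    · · · ·
    · · · ·
    · · · ·
    · · · #
    · · # #
    · # # #
    # # # #
    · · # #
    · · · ·

Result: [10,13,2]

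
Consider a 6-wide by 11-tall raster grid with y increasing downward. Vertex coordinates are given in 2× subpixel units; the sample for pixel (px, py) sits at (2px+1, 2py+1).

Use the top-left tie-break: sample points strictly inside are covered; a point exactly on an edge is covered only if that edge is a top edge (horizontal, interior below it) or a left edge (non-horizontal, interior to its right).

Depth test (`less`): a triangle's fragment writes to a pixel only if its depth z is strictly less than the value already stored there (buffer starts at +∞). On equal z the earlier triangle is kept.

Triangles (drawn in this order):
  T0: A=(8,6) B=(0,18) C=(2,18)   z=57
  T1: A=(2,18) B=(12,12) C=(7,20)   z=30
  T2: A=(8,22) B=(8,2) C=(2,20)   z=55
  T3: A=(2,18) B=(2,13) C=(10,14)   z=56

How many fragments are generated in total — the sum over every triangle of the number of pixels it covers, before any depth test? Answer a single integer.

T0:
  2·area = 24  (B↔C swapped to make it positive)
  edge (8, 6)→(2, 18): d=(-6,12) right/bottom  bias=-1
  edge (2, 18)→(0, 18): d=(-2,0) right/bottom  bias=-1
  edge (0, 18)→(8, 6): d=(8,-12) top-left  bias=+0
    (2,5)@(5, 11): e=[6,14,4] → █
    (3,5)@(7, 11): e=[-18,14,28] → ·
    (2,6)@(5, 13): e=[-6,10,20] → ·
    (1,7)@(3, 15): e=[6,6,12] → █
    (2,7)@(5, 15): e=[-18,6,36] → ·
    (0,8)@(1, 17): e=[18,2,4] → █
    (1,8)@(3, 17): e=[-6,2,28] → ·
    (0,9)@(1, 19): e=[6,-2,20] → ·
  covered (3 px):
    · · · · · ·
    · · · · · ·
    · · · · · ·
    · · · · · ·
    · · · · · ·
    · · █ · · ·
    · · · · · ·
    · █ · · · ·
    █ · · · · ·
    · · · · · ·
    · · · · · ·
T1:
  2·area = 50
  edge (2, 18)→(12, 12): d=(10,-6) top-left  bias=+0
  edge (12, 12)→(7, 20): d=(-5,8) right/bottom  bias=-1
  edge (7, 20)→(2, 18): d=(-5,-2) top-left  bias=+0
    (5,6)@(11, 13): e=[4,3,43] → █
    (3,7)@(7, 15): e=[0,25,25] → █  [on edge]
    (4,7)@(9, 15): e=[12,9,29] → █
    (5,7)@(11, 15): e=[24,-7,33] → ·
    (2,8)@(5, 17): e=[8,31,11] → █
    (4,8)@(9, 17): e=[32,-1,19] → ·
    (2,9)@(5, 19): e=[28,21,1] → █
    (4,9)@(9, 19): e=[52,-11,9] → ·
    (2,10)@(5, 21): e=[48,11,-9] → ·
    (3,10)@(7, 21): e=[60,-5,-5] → ·
  covered (7 px):
    · · · · · ·
    · · · · · ·
    · · · · · ·
    · · · · · ·
    · · · · · ·
    · · · · · ·
    · · · · · █
    · · · █ █ ·
    · · █ █ · ·
    · · █ █ · ·
    · · · · · ·
T2:
  2·area = 120  (B↔C swapped to make it positive)
  edge (8, 22)→(2, 20): d=(-6,-2) top-left  bias=+0
  edge (2, 20)→(8, 2): d=(6,-18) top-left  bias=+0
  edge (8, 2)→(8, 22): d=(0,20) right/bottom  bias=-1
    (3,2)@(7, 5): e=[100,0,20] → █  [on edge]
    (4,2)@(9, 5): e=[104,36,-20] → ·
    (3,3)@(7, 7): e=[88,12,20] → █
    (4,3)@(9, 7): e=[92,48,-20] → ·
    (3,4)@(7, 9): e=[76,24,20] → █
    (4,4)@(9, 9): e=[80,60,-20] → ·
    (2,5)@(5, 11): e=[60,0,60] → █  [on edge]
    (4,5)@(9, 11): e=[68,72,-20] → ·
    (2,6)@(5, 13): e=[48,12,60] → █
    (4,6)@(9, 13): e=[56,84,-20] → ·
    (2,7)@(5, 15): e=[36,24,60] → █
    (4,7)@(9, 15): e=[44,96,-20] → ·
    (1,8)@(3, 17): e=[20,0,100] → █  [on edge]
    (2,10)@(5, 21): e=[0,60,60] → █  [on edge]
  covered (17 px):
    · · · · · ·
    · · · · · ·
    · · · █ · ·
    · · · █ · ·
    · · · █ · ·
    · · █ █ · ·
    · · █ █ · ·
    · · █ █ · ·
    · █ █ █ · ·
    · █ █ █ · ·
    · · █ █ · ·
T3:
  2·area = 40
  edge (2, 18)→(2, 13): d=(0,-5) top-left  bias=+0
  edge (2, 13)→(10, 14): d=(8,1) right/bottom  bias=-1
  edge (10, 14)→(2, 18): d=(-8,4) right/bottom  bias=-1
    (1,7)@(3, 15): e=[5,15,20] → █
    (2,7)@(5, 15): e=[15,13,12] → █
    (3,7)@(7, 15): e=[25,11,4] → █
    (4,7)@(9, 15): e=[35,9,-4] → ·
    (1,8)@(3, 17): e=[5,31,4] → █
    (2,8)@(5, 17): e=[15,29,-4] → ·
    (3,8)@(7, 17): e=[25,27,-12] → ·
    (1,9)@(3, 19): e=[5,47,-12] → ·
  covered (4 px):
    · · · · · ·
    · · · · · ·
    · · · · · ·
    · · · · · ·
    · · · · · ·
    · · · · · ·
    · · · · · ·
    · █ █ █ · ·
    · █ · · · ·
    · · · · · ·
    · · · · · ·

Final: 31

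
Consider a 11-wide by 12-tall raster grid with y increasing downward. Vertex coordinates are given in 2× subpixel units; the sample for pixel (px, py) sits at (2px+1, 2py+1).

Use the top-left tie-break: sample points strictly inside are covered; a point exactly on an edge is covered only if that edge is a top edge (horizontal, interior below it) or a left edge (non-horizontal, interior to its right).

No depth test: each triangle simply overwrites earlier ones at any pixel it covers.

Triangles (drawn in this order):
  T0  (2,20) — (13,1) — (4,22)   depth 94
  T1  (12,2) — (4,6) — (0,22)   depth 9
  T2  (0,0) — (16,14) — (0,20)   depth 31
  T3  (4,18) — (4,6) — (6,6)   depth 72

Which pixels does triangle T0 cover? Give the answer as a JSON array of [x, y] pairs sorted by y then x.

T0:
  2·area = 60
  edge (2, 20)→(13, 1): d=(11,-19) top-left  bias=+0
  edge (13, 1)→(4, 22): d=(-9,21) right/bottom  bias=-1
  edge (4, 22)→(2, 20): d=(-2,-2) top-left  bias=+0
    (6,0)@(13, 1): e=[0,0,60] → ·  [on edge]
    (5,2)@(11, 5): e=[6,6,48] → #
    (6,2)@(13, 5): e=[44,-36,52] → ·
    (5,3)@(11, 7): e=[28,-12,44] → ·
    (4,4)@(9, 9): e=[12,12,36] → #
    (5,4)@(11, 9): e=[50,-30,40] → ·
    (4,5)@(9, 11): e=[34,-6,32] → ·
    (3,6)@(7, 13): e=[18,18,24] → #
    (4,6)@(9, 13): e=[56,-24,28] → ·
    (2,7)@(5, 15): e=[2,42,16] → #
    (3,7)@(7, 15): e=[40,0,20] → ·  [on edge]
    (2,8)@(5, 17): e=[24,24,12] → #
    (0,9)@(1, 19): e=[-30,90,0] → ·  [on edge]
    (1,10)@(3, 21): e=[30,30,0] → #  [on edge]
    (2,11)@(5, 23): e=[90,-30,0] → ·  [on edge]
  covered (8 px):
    · · · · · · · · · · ·
    · · · · · · · · · · ·
    · · · · · # · · · · ·
    · · · · · · · · · · ·
    · · · · # · · · · · ·
    · · · · · · · · · · ·
    · · · # · · · · · · ·
    · · # · · · · · · · ·
    · · # · · · · · · · ·
    · # # · · · · · · · ·
    · # · · · · · · · · ·
    · · · · · · · · · · ·
T1:
  2·area = 112  (B↔C swapped to make it positive)
  edge (12, 2)→(0, 22): d=(-12,20) right/bottom  bias=-1
  edge (0, 22)→(4, 6): d=(4,-16) top-left  bias=+0
  edge (4, 6)→(12, 2): d=(8,-4) top-left  bias=+0
    (5,1)@(11, 3): e=[8,100,4] → #
    (6,1)@(13, 3): e=[-32,132,12] → ·
    (3,2)@(7, 5): e=[64,44,4] → #
    (4,2)@(9, 5): e=[24,76,12] → #
    (5,2)@(11, 5): e=[-16,108,20] → ·
    (2,3)@(5, 7): e=[80,20,12] → #
    (4,3)@(9, 7): e=[0,84,28] → ·  [on edge]
    (2,4)@(5, 9): e=[56,28,28] → #
    (4,4)@(9, 9): e=[-24,92,44] → ·
    (1,5)@(3, 11): e=[72,4,36] → #
    (3,5)@(7, 11): e=[-8,68,52] → ·
    (1,6)@(3, 13): e=[48,12,52] → #
    (1,8)@(3, 17): e=[0,28,84] → ·  [on edge]
  covered (13 px):
    · · · · · · · · · · ·
    · · · · · # · · · · ·
    · · · # # · · · · · ·
    · · # # · · · · · · ·
    · · # # · · · · · · ·
    · # # · · · · · · · ·
    · # # · · · · · · · ·
    · # · · · · · · · · ·
    · · · · · · · · · · ·
    # · · · · · · · · · ·
    · · · · · · · · · · ·
    · · · · · · · · · · ·
T2:
  2·area = 320
  edge (0, 0)→(16, 14): d=(16,14) right/bottom  bias=-1
  edge (16, 14)→(0, 20): d=(-16,6) right/bottom  bias=-1
  edge (0, 20)→(0, 0): d=(0,-20) top-left  bias=+0
    (0,0)@(1, 1): e=[2,298,20] → #
    (1,0)@(3, 1): e=[-26,286,60] → ·
    (0,1)@(1, 3): e=[34,266,20] → #
    (1,1)@(3, 3): e=[6,254,60] → #
    (2,1)@(5, 3): e=[-22,242,100] → ·
    (0,2)@(1, 5): e=[66,234,20] → #
    (2,2)@(5, 5): e=[10,210,100] → #
    (3,2)@(7, 5): e=[-18,198,140] → ·
    (0,3)@(1, 7): e=[98,202,20] → #
    (3,3)@(7, 7): e=[14,166,140] → #
    (4,3)@(9, 7): e=[-14,154,180] → ·
    (0,4)@(1, 9): e=[130,170,20] → #
  covered (40 px):
    # · · · · · · · · · ·
    # # · · · · · · · · ·
    # # # · · · · · · · ·
    # # # # · · · · · · ·
    # # # # # · · · · · ·
    # # # # # # · · · · ·
    # # # # # # # · · · ·
    # # # # # # # · · · ·
    # # # # · · · · · · ·
    # · · · · · · · · · ·
    · · · · · · · · · · ·
    · · · · · · · · · · ·
T3:
  2·area = 24
  edge (4, 18)→(4, 6): d=(0,-12) top-left  bias=+0
  edge (4, 6)→(6, 6): d=(2,0) top-left  bias=+0
  edge (6, 6)→(4, 18): d=(-2,12) right/bottom  bias=-1
    (2,3)@(5, 7): e=[12,2,10] → #
    (3,3)@(7, 7): e=[36,2,-14] → ·
    (2,4)@(5, 9): e=[12,6,6] → #
    (3,4)@(7, 9): e=[36,6,-18] → ·
    (2,5)@(5, 11): e=[12,10,2] → #
    (3,5)@(7, 11): e=[36,10,-22] → ·
    (2,6)@(5, 13): e=[12,14,-2] → ·
  covered (3 px):
    · · · · · · · · · · ·
    · · · · · · · · · · ·
    · · · · · · · · · · ·
    · · # · · · · · · · ·
    · · # · · · · · · · ·
    · · # · · · · · · · ·
    · · · · · · · · · · ·
    · · · · · · · · · · ·
    · · · · · · · · · · ·
    · · · · · · · · · · ·
    · · · · · · · · · · ·
    · · · · · · · · · · ·

Result: [[5,2],[4,4],[3,6],[2,7],[2,8],[1,9],[2,9],[1,10]]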